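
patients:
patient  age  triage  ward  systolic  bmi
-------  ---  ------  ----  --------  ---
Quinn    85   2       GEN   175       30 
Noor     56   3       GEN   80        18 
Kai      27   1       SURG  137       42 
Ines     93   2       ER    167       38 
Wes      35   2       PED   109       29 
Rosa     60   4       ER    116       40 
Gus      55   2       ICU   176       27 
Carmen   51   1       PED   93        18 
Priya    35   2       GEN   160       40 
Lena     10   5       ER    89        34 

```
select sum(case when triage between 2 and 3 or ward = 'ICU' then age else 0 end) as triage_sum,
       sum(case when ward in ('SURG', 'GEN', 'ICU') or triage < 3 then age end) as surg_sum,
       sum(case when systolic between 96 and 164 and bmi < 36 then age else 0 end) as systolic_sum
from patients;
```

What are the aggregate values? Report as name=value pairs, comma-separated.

[triage_sum: triage between 2 and 3 or ward = 'ICU']
patient=Quinn: ✓ → 85
patient=Noor: ✓ → 56
patient=Kai: ✗
patient=Ines: ✓ → 93
patient=Wes: ✓ → 35
patient=Rosa: ✗
patient=Gus: ✓ → 55
patient=Carmen: ✗
patient=Priya: ✓ → 35
patient=Lena: ✗
triage_sum = 85 + 56 + 93 + 35 + 55 + 35 = 359
—
[surg_sum: ward in ('SURG', 'GEN', 'ICU') or triage < 3]
patient=Quinn: ✓ → 85
patient=Noor: ✓ → 56
patient=Kai: ✓ → 27
patient=Ines: ✓ → 93
patient=Wes: ✓ → 35
patient=Rosa: ✗
patient=Gus: ✓ → 55
patient=Carmen: ✓ → 51
patient=Priya: ✓ → 35
patient=Lena: ✗
surg_sum = 85 + 56 + 27 + 93 + 35 + 55 + 51 + 35 = 437
—
[systolic_sum: systolic between 96 and 164 and bmi < 36]
patient=Quinn: ✗
patient=Noor: ✗
patient=Kai: ✗
patient=Ines: ✗
patient=Wes: ✓ → 35
patient=Rosa: ✗
patient=Gus: ✗
patient=Carmen: ✗
patient=Priya: ✗
patient=Lena: ✗
systolic_sum = 35

triage_sum=359, surg_sum=437, systolic_sum=35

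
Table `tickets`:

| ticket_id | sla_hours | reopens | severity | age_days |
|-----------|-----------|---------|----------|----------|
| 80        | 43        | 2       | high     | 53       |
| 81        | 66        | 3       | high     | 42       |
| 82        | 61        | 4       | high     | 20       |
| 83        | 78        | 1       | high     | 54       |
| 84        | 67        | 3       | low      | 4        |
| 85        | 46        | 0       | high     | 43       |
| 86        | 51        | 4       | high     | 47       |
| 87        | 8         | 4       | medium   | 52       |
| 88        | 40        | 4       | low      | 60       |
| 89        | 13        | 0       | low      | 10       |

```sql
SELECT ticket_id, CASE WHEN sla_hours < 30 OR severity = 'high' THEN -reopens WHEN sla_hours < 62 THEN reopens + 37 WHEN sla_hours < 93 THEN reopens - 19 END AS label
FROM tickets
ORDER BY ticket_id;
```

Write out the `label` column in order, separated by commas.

ticket_id=80: sla_hours < 30 OR severity = 'high' → -2
ticket_id=81: sla_hours < 30 OR severity = 'high' → -3
ticket_id=82: sla_hours < 30 OR severity = 'high' → -4
ticket_id=83: sla_hours < 30 OR severity = 'high' → -1
ticket_id=84: sla_hours < 93 → -16
ticket_id=85: sla_hours < 30 OR severity = 'high' → 0
ticket_id=86: sla_hours < 30 OR severity = 'high' → -4
ticket_id=87: sla_hours < 30 OR severity = 'high' → -4
ticket_id=88: sla_hours < 62 → 41
ticket_id=89: sla_hours < 30 OR severity = 'high' → 0

-2, -3, -4, -1, -16, 0, -4, -4, 41, 0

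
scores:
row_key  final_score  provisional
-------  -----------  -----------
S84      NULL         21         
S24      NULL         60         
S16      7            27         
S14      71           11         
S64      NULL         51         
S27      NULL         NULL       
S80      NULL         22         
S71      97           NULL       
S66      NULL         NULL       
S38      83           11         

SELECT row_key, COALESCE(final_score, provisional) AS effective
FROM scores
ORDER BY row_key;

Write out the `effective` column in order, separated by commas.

row_key=S14: final_score=71 → 71
row_key=S16: final_score=7 → 7
row_key=S24: final_score=NULL, provisional=60 → 60
row_key=S27: final_score=NULL, provisional=NULL (all NULL) → NULL
row_key=S38: final_score=83 → 83
row_key=S64: final_score=NULL, provisional=51 → 51
row_key=S66: final_score=NULL, provisional=NULL (all NULL) → NULL
row_key=S71: final_score=97 → 97
row_key=S80: final_score=NULL, provisional=22 → 22
row_key=S84: final_score=NULL, provisional=21 → 21

71, 7, 60, NULL, 83, 51, NULL, 97, 22, 21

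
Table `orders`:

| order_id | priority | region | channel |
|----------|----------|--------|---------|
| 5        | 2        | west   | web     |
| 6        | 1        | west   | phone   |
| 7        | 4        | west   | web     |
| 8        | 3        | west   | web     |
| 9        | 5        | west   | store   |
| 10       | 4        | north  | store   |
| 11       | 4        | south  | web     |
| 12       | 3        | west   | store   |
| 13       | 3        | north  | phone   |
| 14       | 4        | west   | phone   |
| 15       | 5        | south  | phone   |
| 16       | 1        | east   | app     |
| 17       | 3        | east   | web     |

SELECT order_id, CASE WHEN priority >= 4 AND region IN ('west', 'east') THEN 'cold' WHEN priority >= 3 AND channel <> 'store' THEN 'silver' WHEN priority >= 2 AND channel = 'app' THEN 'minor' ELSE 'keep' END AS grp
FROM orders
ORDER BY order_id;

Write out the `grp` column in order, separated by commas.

order_id=5: ELSE → keep
order_id=6: ELSE → keep
order_id=7: priority >= 4 AND region IN ('west', 'east') → cold
order_id=8: priority >= 3 AND channel <> 'store' → silver
order_id=9: priority >= 4 AND region IN ('west', 'east') → cold
order_id=10: ELSE → keep
order_id=11: priority >= 3 AND channel <> 'store' → silver
order_id=12: ELSE → keep
order_id=13: priority >= 3 AND channel <> 'store' → silver
order_id=14: priority >= 4 AND region IN ('west', 'east') → cold
order_id=15: priority >= 3 AND channel <> 'store' → silver
order_id=16: ELSE → keep
order_id=17: priority >= 3 AND channel <> 'store' → silver

keep, keep, cold, silver, cold, keep, silver, keep, silver, cold, silver, keep, silver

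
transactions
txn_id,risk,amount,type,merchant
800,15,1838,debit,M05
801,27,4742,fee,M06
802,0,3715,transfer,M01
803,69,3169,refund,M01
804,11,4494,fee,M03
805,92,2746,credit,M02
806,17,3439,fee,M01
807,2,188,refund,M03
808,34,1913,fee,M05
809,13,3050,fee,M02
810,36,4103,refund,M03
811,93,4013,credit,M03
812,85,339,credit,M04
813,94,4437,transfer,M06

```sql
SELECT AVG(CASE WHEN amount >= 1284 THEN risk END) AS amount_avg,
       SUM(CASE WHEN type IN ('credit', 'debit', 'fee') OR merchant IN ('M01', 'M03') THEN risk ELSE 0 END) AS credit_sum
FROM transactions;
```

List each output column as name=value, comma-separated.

amount_avg=41.75, credit_sum=494

[amount_avg: amount >= 1284]
txn_id=800: ✓ → 15
txn_id=801: ✓ → 27
txn_id=802: ✓ → 0
txn_id=803: ✓ → 69
txn_id=804: ✓ → 11
txn_id=805: ✓ → 92
txn_id=806: ✓ → 17
txn_id=807: ✗
txn_id=808: ✓ → 34
txn_id=809: ✓ → 13
txn_id=810: ✓ → 36
txn_id=811: ✓ → 93
txn_id=812: ✗
txn_id=813: ✓ → 94
amount_avg = (15 + 27 + 0 + 69 + 11 + 92 + 17 + 34 + 13 + 36 + 93 + 94) / 12 = 41.75
—
[credit_sum: type IN ('credit', 'debit', 'fee') OR merchant IN ('M01', 'M03')]
txn_id=800: ✓ → 15
txn_id=801: ✓ → 27
txn_id=802: ✓ → 0
txn_id=803: ✓ → 69
txn_id=804: ✓ → 11
txn_id=805: ✓ → 92
txn_id=806: ✓ → 17
txn_id=807: ✓ → 2
txn_id=808: ✓ → 34
txn_id=809: ✓ → 13
txn_id=810: ✓ → 36
txn_id=811: ✓ → 93
txn_id=812: ✓ → 85
txn_id=813: ✗
credit_sum = 15 + 27 + 69 + 11 + 92 + 17 + 2 + 34 + 13 + 36 + 93 + 85 = 494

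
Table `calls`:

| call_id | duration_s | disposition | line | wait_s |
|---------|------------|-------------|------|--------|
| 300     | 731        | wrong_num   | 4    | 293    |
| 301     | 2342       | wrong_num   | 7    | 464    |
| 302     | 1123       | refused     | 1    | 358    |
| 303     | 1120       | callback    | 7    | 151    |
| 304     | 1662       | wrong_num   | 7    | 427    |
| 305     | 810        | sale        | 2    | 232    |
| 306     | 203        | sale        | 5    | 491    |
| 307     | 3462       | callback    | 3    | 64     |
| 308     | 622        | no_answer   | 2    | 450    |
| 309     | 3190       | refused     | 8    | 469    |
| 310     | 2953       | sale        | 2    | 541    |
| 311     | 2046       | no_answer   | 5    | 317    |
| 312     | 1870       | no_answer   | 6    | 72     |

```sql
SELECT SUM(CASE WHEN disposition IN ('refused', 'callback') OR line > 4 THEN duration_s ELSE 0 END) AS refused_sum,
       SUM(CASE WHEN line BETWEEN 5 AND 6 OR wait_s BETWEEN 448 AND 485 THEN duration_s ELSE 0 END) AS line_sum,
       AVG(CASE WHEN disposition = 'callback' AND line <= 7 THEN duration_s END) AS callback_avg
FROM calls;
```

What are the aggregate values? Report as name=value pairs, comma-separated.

[refused_sum: disposition IN ('refused', 'callback') OR line > 4]
call_id=300: ✗
call_id=301: ✓ → 2342
call_id=302: ✓ → 1123
call_id=303: ✓ → 1120
call_id=304: ✓ → 1662
call_id=305: ✗
call_id=306: ✓ → 203
call_id=307: ✓ → 3462
call_id=308: ✗
call_id=309: ✓ → 3190
call_id=310: ✗
call_id=311: ✓ → 2046
call_id=312: ✓ → 1870
refused_sum = 2342 + 1123 + 1120 + 1662 + 203 + 3462 + 3190 + 2046 + 1870 = 17018
—
[line_sum: line BETWEEN 5 AND 6 OR wait_s BETWEEN 448 AND 485]
call_id=300: ✗
call_id=301: ✓ → 2342
call_id=302: ✗
call_id=303: ✗
call_id=304: ✗
call_id=305: ✗
call_id=306: ✓ → 203
call_id=307: ✗
call_id=308: ✓ → 622
call_id=309: ✓ → 3190
call_id=310: ✗
call_id=311: ✓ → 2046
call_id=312: ✓ → 1870
line_sum = 2342 + 203 + 622 + 3190 + 2046 + 1870 = 10273
—
[callback_avg: disposition = 'callback' AND line <= 7]
call_id=300: ✗
call_id=301: ✗
call_id=302: ✗
call_id=303: ✓ → 1120
call_id=304: ✗
call_id=305: ✗
call_id=306: ✗
call_id=307: ✓ → 3462
call_id=308: ✗
call_id=309: ✗
call_id=310: ✗
call_id=311: ✗
call_id=312: ✗
callback_avg = (1120 + 3462) / 2 = 2291

refused_sum=17018, line_sum=10273, callback_avg=2291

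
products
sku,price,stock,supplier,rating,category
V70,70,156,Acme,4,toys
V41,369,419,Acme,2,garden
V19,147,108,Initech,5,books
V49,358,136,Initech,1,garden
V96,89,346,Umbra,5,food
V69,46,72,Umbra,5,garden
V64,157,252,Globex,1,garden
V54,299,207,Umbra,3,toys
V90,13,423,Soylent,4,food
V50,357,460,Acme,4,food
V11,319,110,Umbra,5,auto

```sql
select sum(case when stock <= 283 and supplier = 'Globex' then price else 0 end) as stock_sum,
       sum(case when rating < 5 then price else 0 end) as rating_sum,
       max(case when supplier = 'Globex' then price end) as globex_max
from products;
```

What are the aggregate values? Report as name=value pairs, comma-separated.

[stock_sum: stock <= 283 and supplier = 'Globex']
sku=V70: ✗
sku=V41: ✗
sku=V19: ✗
sku=V49: ✗
sku=V96: ✗
sku=V69: ✗
sku=V64: ✓ → 157
sku=V54: ✗
sku=V90: ✗
sku=V50: ✗
sku=V11: ✗
stock_sum = 157
—
[rating_sum: rating < 5]
sku=V70: ✓ → 70
sku=V41: ✓ → 369
sku=V19: ✗
sku=V49: ✓ → 358
sku=V96: ✗
sku=V69: ✗
sku=V64: ✓ → 157
sku=V54: ✓ → 299
sku=V90: ✓ → 13
sku=V50: ✓ → 357
sku=V11: ✗
rating_sum = 70 + 369 + 358 + 157 + 299 + 13 + 357 = 1623
—
[globex_max: supplier = 'Globex']
sku=V70: ✗
sku=V41: ✗
sku=V19: ✗
sku=V49: ✗
sku=V96: ✗
sku=V69: ✗
sku=V64: ✓ → 157
sku=V54: ✗
sku=V90: ✗
sku=V50: ✗
sku=V11: ✗
globex_max = MAX(157) = 157

stock_sum=157, rating_sum=1623, globex_max=157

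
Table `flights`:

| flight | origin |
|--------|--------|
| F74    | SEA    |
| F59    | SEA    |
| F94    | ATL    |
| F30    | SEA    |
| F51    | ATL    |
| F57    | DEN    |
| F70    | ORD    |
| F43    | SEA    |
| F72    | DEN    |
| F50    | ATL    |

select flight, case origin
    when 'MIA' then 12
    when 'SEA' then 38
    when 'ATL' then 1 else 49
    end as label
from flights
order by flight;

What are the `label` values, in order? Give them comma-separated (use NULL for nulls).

flight=F30: origin='SEA' → 38
flight=F43: origin='SEA' → 38
flight=F50: origin='ATL' → 1
flight=F51: origin='ATL' → 1
flight=F57: ELSE → 49
flight=F59: origin='SEA' → 38
flight=F70: ELSE → 49
flight=F72: ELSE → 49
flight=F74: origin='SEA' → 38
flight=F94: origin='ATL' → 1

38, 38, 1, 1, 49, 38, 49, 49, 38, 1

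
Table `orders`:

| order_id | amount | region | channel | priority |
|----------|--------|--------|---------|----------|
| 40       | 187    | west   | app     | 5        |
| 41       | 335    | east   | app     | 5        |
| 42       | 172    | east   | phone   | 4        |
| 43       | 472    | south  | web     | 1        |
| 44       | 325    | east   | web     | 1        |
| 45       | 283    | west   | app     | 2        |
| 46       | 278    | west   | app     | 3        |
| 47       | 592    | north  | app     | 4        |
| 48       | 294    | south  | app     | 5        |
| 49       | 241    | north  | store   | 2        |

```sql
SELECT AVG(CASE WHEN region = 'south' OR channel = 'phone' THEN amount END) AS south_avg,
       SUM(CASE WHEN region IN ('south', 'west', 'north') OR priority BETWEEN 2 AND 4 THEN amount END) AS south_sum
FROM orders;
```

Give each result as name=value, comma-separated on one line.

[south_avg: region = 'south' OR channel = 'phone']
order_id=40: ✗
order_id=41: ✗
order_id=42: ✓ → 172
order_id=43: ✓ → 472
order_id=44: ✗
order_id=45: ✗
order_id=46: ✗
order_id=47: ✗
order_id=48: ✓ → 294
order_id=49: ✗
south_avg = (172 + 472 + 294) / 3 = 312.6666666667
—
[south_sum: region IN ('south', 'west', 'north') OR priority BETWEEN 2 AND 4]
order_id=40: ✓ → 187
order_id=41: ✗
order_id=42: ✓ → 172
order_id=43: ✓ → 472
order_id=44: ✗
order_id=45: ✓ → 283
order_id=46: ✓ → 278
order_id=47: ✓ → 592
order_id=48: ✓ → 294
order_id=49: ✓ → 241
south_sum = 187 + 172 + 472 + 283 + 278 + 592 + 294 + 241 = 2519

south_avg=312.6666666667, south_sum=2519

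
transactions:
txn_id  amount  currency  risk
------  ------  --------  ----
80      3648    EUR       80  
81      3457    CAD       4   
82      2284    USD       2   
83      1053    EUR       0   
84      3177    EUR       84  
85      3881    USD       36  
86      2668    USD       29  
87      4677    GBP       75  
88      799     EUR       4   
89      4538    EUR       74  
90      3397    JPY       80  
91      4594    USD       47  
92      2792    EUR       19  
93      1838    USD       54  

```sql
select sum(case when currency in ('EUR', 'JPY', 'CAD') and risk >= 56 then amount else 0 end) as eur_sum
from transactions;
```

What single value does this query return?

txn_id=80: ✓ → 3648
txn_id=81: ✗
txn_id=82: ✗
txn_id=83: ✗
txn_id=84: ✓ → 3177
txn_id=85: ✗
txn_id=86: ✗
txn_id=87: ✗
txn_id=88: ✗
txn_id=89: ✓ → 4538
txn_id=90: ✓ → 3397
txn_id=91: ✗
txn_id=92: ✗
txn_id=93: ✗
eur_sum = 3648 + 3177 + 4538 + 3397 = 14760

14760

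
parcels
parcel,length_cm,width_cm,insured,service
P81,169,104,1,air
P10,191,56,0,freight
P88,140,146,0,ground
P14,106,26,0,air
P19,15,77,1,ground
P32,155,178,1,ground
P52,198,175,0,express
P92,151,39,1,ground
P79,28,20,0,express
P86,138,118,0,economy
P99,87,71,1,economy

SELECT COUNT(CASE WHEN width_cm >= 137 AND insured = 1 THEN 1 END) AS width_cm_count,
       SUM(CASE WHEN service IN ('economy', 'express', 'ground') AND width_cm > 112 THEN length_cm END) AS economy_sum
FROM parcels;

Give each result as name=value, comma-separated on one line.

width_cm_count=1, economy_sum=631

[width_cm_count: width_cm >= 137 AND insured = 1]
parcel=P81: ✗
parcel=P10: ✗
parcel=P88: ✗
parcel=P14: ✗
parcel=P19: ✗
parcel=P32: ✓ → 1
parcel=P52: ✗
parcel=P92: ✗
parcel=P79: ✗
parcel=P86: ✗
parcel=P99: ✗
width_cm_count = COUNT(1) = 1
—
[economy_sum: service IN ('economy', 'express', 'ground') AND width_cm > 112]
parcel=P81: ✗
parcel=P10: ✗
parcel=P88: ✓ → 140
parcel=P14: ✗
parcel=P19: ✗
parcel=P32: ✓ → 155
parcel=P52: ✓ → 198
parcel=P92: ✗
parcel=P79: ✗
parcel=P86: ✓ → 138
parcel=P99: ✗
economy_sum = 140 + 155 + 198 + 138 = 631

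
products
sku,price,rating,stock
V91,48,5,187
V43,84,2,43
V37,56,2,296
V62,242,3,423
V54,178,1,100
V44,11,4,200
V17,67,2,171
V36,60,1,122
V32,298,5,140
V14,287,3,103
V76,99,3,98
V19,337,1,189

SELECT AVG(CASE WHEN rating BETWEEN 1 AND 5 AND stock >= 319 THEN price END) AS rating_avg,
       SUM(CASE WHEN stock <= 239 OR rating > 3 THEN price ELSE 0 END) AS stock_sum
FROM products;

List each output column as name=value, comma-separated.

[rating_avg: rating BETWEEN 1 AND 5 AND stock >= 319]
sku=V91: ✗
sku=V43: ✗
sku=V37: ✗
sku=V62: ✓ → 242
sku=V54: ✗
sku=V44: ✗
sku=V17: ✗
sku=V36: ✗
sku=V32: ✗
sku=V14: ✗
sku=V76: ✗
sku=V19: ✗
rating_avg = 242
—
[stock_sum: stock <= 239 OR rating > 3]
sku=V91: ✓ → 48
sku=V43: ✓ → 84
sku=V37: ✗
sku=V62: ✗
sku=V54: ✓ → 178
sku=V44: ✓ → 11
sku=V17: ✓ → 67
sku=V36: ✓ → 60
sku=V32: ✓ → 298
sku=V14: ✓ → 287
sku=V76: ✓ → 99
sku=V19: ✓ → 337
stock_sum = 48 + 84 + 178 + 11 + 67 + 60 + 298 + 287 + 99 + 337 = 1469

rating_avg=242, stock_sum=1469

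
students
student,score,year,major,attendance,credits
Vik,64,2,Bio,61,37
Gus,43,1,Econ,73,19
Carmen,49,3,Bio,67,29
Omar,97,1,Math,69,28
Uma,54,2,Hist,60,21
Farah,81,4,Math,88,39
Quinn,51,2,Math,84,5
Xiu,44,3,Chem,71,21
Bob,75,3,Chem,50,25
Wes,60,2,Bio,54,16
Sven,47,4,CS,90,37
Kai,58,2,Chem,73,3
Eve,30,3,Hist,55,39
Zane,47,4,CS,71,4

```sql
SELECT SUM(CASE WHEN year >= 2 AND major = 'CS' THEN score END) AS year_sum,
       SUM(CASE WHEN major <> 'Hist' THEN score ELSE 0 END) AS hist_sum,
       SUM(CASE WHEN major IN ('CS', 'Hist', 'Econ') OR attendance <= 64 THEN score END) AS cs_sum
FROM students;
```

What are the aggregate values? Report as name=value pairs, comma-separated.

[year_sum: year >= 2 AND major = 'CS']
student=Vik: ✗
student=Gus: ✗
student=Carmen: ✗
student=Omar: ✗
student=Uma: ✗
student=Farah: ✗
student=Quinn: ✗
student=Xiu: ✗
student=Bob: ✗
student=Wes: ✗
student=Sven: ✓ → 47
student=Kai: ✗
student=Eve: ✗
student=Zane: ✓ → 47
year_sum = 47 + 47 = 94
—
[hist_sum: major <> 'Hist']
student=Vik: ✓ → 64
student=Gus: ✓ → 43
student=Carmen: ✓ → 49
student=Omar: ✓ → 97
student=Uma: ✗
student=Farah: ✓ → 81
student=Quinn: ✓ → 51
student=Xiu: ✓ → 44
student=Bob: ✓ → 75
student=Wes: ✓ → 60
student=Sven: ✓ → 47
student=Kai: ✓ → 58
student=Eve: ✗
student=Zane: ✓ → 47
hist_sum = 64 + 43 + 49 + 97 + 81 + 51 + 44 + 75 + 60 + 47 + 58 + 47 = 716
—
[cs_sum: major IN ('CS', 'Hist', 'Econ') OR attendance <= 64]
student=Vik: ✓ → 64
student=Gus: ✓ → 43
student=Carmen: ✗
student=Omar: ✗
student=Uma: ✓ → 54
student=Farah: ✗
student=Quinn: ✗
student=Xiu: ✗
student=Bob: ✓ → 75
student=Wes: ✓ → 60
student=Sven: ✓ → 47
student=Kai: ✗
student=Eve: ✓ → 30
student=Zane: ✓ → 47
cs_sum = 64 + 43 + 54 + 75 + 60 + 47 + 30 + 47 = 420

year_sum=94, hist_sum=716, cs_sum=420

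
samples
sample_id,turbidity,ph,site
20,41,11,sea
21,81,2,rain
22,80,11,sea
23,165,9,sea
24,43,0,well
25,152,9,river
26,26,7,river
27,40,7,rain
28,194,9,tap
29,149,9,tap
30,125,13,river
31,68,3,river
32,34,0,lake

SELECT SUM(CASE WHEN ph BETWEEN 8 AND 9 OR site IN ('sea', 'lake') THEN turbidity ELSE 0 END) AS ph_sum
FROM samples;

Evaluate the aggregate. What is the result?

815

sample_id=20: ✓ → 41
sample_id=21: ✗
sample_id=22: ✓ → 80
sample_id=23: ✓ → 165
sample_id=24: ✗
sample_id=25: ✓ → 152
sample_id=26: ✗
sample_id=27: ✗
sample_id=28: ✓ → 194
sample_id=29: ✓ → 149
sample_id=30: ✗
sample_id=31: ✗
sample_id=32: ✓ → 34
ph_sum = 41 + 80 + 165 + 152 + 194 + 149 + 34 = 815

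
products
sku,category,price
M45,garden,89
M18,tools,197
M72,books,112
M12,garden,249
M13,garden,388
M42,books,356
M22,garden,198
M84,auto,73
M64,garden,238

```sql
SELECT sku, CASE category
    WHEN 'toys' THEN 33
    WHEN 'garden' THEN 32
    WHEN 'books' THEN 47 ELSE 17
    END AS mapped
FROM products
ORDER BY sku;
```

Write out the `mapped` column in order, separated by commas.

32, 32, 17, 32, 47, 32, 32, 47, 17

sku=M12: category='garden' → 32
sku=M13: category='garden' → 32
sku=M18: ELSE → 17
sku=M22: category='garden' → 32
sku=M42: category='books' → 47
sku=M45: category='garden' → 32
sku=M64: category='garden' → 32
sku=M72: category='books' → 47
sku=M84: ELSE → 17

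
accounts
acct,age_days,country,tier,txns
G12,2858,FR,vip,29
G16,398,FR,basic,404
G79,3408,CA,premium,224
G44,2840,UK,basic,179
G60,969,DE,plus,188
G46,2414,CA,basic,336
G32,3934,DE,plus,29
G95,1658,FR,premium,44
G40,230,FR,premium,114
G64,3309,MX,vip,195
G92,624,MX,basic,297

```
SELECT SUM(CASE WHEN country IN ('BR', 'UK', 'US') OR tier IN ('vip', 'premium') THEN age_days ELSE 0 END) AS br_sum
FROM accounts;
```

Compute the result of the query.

14303

acct=G12: ✓ → 2858
acct=G16: ✗
acct=G79: ✓ → 3408
acct=G44: ✓ → 2840
acct=G60: ✗
acct=G46: ✗
acct=G32: ✗
acct=G95: ✓ → 1658
acct=G40: ✓ → 230
acct=G64: ✓ → 3309
acct=G92: ✗
br_sum = 2858 + 3408 + 2840 + 1658 + 230 + 3309 = 14303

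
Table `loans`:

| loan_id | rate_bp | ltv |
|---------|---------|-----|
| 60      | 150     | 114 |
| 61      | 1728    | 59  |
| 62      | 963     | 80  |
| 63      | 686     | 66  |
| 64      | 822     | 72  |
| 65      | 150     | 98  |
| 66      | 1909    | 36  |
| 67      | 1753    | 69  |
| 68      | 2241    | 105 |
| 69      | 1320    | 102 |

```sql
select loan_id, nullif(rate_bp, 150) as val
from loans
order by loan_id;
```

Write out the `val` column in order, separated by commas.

loan_id=60: rate_bp=150 vs 150: equal → NULL
loan_id=61: rate_bp=1728 vs 150: differ → 1728
loan_id=62: rate_bp=963 vs 150: differ → 963
loan_id=63: rate_bp=686 vs 150: differ → 686
loan_id=64: rate_bp=822 vs 150: differ → 822
loan_id=65: rate_bp=150 vs 150: equal → NULL
loan_id=66: rate_bp=1909 vs 150: differ → 1909
loan_id=67: rate_bp=1753 vs 150: differ → 1753
loan_id=68: rate_bp=2241 vs 150: differ → 2241
loan_id=69: rate_bp=1320 vs 150: differ → 1320

NULL, 1728, 963, 686, 822, NULL, 1909, 1753, 2241, 1320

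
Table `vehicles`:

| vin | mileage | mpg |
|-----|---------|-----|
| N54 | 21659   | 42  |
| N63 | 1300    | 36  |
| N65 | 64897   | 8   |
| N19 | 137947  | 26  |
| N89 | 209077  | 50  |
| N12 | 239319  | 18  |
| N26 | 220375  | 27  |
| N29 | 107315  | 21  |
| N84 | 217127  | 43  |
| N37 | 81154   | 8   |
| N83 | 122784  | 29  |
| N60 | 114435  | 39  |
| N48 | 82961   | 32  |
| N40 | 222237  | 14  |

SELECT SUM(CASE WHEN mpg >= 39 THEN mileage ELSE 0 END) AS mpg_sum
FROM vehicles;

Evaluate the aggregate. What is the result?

vin=N54: ✓ → 21659
vin=N63: ✗
vin=N65: ✗
vin=N19: ✗
vin=N89: ✓ → 209077
vin=N12: ✗
vin=N26: ✗
vin=N29: ✗
vin=N84: ✓ → 217127
vin=N37: ✗
vin=N83: ✗
vin=N60: ✓ → 114435
vin=N48: ✗
vin=N40: ✗
mpg_sum = 21659 + 209077 + 217127 + 114435 = 562298

562298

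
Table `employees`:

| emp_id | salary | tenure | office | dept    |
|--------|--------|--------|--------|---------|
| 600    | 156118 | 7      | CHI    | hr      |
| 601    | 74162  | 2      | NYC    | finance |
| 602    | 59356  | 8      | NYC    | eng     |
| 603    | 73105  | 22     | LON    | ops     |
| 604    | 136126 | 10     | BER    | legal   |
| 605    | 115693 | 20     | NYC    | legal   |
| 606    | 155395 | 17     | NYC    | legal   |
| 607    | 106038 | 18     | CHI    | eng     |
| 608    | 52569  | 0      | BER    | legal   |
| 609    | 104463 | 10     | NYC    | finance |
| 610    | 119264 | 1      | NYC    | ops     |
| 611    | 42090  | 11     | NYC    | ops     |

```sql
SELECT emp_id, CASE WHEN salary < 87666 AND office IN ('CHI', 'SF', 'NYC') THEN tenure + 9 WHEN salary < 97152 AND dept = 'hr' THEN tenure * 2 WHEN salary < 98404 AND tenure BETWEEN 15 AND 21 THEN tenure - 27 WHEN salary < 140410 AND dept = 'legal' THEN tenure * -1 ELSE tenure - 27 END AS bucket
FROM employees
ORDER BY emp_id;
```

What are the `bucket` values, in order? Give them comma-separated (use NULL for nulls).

-20, 11, 17, -5, -10, -20, -10, -9, 0, -17, -26, 20

emp_id=600: ELSE → -20
emp_id=601: salary < 87666 AND office IN ('CHI', 'SF', 'NYC') → 11
emp_id=602: salary < 87666 AND office IN ('CHI', 'SF', 'NYC') → 17
emp_id=603: ELSE → -5
emp_id=604: salary < 140410 AND dept = 'legal' → -10
emp_id=605: salary < 140410 AND dept = 'legal' → -20
emp_id=606: ELSE → -10
emp_id=607: ELSE → -9
emp_id=608: salary < 140410 AND dept = 'legal' → 0
emp_id=609: ELSE → -17
emp_id=610: ELSE → -26
emp_id=611: salary < 87666 AND office IN ('CHI', 'SF', 'NYC') → 20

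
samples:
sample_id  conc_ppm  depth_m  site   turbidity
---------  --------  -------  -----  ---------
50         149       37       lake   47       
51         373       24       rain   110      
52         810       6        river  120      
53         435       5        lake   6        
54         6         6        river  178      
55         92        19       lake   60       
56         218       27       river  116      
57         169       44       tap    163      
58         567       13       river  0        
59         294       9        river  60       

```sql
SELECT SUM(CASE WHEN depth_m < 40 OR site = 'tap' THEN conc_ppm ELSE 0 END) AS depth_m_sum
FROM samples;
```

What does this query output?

3113

sample_id=50: ✓ → 149
sample_id=51: ✓ → 373
sample_id=52: ✓ → 810
sample_id=53: ✓ → 435
sample_id=54: ✓ → 6
sample_id=55: ✓ → 92
sample_id=56: ✓ → 218
sample_id=57: ✓ → 169
sample_id=58: ✓ → 567
sample_id=59: ✓ → 294
depth_m_sum = 149 + 373 + 810 + 435 + 6 + 92 + 218 + 169 + 567 + 294 = 3113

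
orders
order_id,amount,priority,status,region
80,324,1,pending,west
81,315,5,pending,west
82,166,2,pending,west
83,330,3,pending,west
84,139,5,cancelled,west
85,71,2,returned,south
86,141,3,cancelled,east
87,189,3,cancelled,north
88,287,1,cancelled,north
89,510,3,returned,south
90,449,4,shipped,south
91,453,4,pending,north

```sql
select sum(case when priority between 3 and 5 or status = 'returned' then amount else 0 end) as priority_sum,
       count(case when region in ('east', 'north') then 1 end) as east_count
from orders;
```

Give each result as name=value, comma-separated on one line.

priority_sum=2597, east_count=4

[priority_sum: priority between 3 and 5 or status = 'returned']
order_id=80: ✗
order_id=81: ✓ → 315
order_id=82: ✗
order_id=83: ✓ → 330
order_id=84: ✓ → 139
order_id=85: ✓ → 71
order_id=86: ✓ → 141
order_id=87: ✓ → 189
order_id=88: ✗
order_id=89: ✓ → 510
order_id=90: ✓ → 449
order_id=91: ✓ → 453
priority_sum = 315 + 330 + 139 + 71 + 141 + 189 + 510 + 449 + 453 = 2597
—
[east_count: region in ('east', 'north')]
order_id=80: ✗
order_id=81: ✗
order_id=82: ✗
order_id=83: ✗
order_id=84: ✗
order_id=85: ✗
order_id=86: ✓ → 1
order_id=87: ✓ → 1
order_id=88: ✓ → 1
order_id=89: ✗
order_id=90: ✗
order_id=91: ✓ → 1
east_count = COUNT(1, 1, 1, 1) = 4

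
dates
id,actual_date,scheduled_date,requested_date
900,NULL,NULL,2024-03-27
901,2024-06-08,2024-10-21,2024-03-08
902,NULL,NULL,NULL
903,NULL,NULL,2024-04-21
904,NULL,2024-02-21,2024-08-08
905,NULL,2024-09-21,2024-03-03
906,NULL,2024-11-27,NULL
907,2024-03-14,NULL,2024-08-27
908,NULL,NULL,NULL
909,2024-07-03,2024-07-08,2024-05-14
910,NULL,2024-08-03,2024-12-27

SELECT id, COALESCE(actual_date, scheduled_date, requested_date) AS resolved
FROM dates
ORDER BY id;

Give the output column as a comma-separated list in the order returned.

2024-03-27, 2024-06-08, NULL, 2024-04-21, 2024-02-21, 2024-09-21, 2024-11-27, 2024-03-14, NULL, 2024-07-03, 2024-08-03

id=900: actual_date=NULL, scheduled_date=NULL, requested_date=2024-03-27 → 2024-03-27
id=901: actual_date=2024-06-08 → 2024-06-08
id=902: actual_date=NULL, scheduled_date=NULL, requested_date=NULL (all NULL) → NULL
id=903: actual_date=NULL, scheduled_date=NULL, requested_date=2024-04-21 → 2024-04-21
id=904: actual_date=NULL, scheduled_date=2024-02-21 → 2024-02-21
id=905: actual_date=NULL, scheduled_date=2024-09-21 → 2024-09-21
id=906: actual_date=NULL, scheduled_date=2024-11-27 → 2024-11-27
id=907: actual_date=2024-03-14 → 2024-03-14
id=908: actual_date=NULL, scheduled_date=NULL, requested_date=NULL (all NULL) → NULL
id=909: actual_date=2024-07-03 → 2024-07-03
id=910: actual_date=NULL, scheduled_date=2024-08-03 → 2024-08-03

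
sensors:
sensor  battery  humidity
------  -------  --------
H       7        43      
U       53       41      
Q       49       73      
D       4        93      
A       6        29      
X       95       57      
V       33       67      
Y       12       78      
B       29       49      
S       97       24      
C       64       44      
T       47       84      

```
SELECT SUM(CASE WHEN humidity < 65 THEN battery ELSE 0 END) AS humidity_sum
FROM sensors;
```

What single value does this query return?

sensor=H: ✓ → 7
sensor=U: ✓ → 53
sensor=Q: ✗
sensor=D: ✗
sensor=A: ✓ → 6
sensor=X: ✓ → 95
sensor=V: ✗
sensor=Y: ✗
sensor=B: ✓ → 29
sensor=S: ✓ → 97
sensor=C: ✓ → 64
sensor=T: ✗
humidity_sum = 7 + 53 + 6 + 95 + 29 + 97 + 64 = 351

351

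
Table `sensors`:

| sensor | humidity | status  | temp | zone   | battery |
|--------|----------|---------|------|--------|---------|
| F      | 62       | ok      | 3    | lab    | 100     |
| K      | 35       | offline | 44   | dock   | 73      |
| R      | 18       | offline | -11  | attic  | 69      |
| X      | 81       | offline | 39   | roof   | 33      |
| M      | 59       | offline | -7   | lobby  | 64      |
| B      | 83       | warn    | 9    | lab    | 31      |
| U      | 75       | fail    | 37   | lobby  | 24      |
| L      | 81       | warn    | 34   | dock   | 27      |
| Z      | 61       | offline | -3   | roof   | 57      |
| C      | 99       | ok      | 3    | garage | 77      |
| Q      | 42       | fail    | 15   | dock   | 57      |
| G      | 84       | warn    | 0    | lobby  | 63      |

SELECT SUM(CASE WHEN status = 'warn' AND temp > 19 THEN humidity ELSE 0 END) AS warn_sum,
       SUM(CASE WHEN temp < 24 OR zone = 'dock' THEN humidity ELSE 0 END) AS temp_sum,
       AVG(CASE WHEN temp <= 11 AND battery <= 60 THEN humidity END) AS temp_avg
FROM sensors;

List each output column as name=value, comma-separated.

[warn_sum: status = 'warn' AND temp > 19]
sensor=F: ✗
sensor=K: ✗
sensor=R: ✗
sensor=X: ✗
sensor=M: ✗
sensor=B: ✗
sensor=U: ✗
sensor=L: ✓ → 81
sensor=Z: ✗
sensor=C: ✗
sensor=Q: ✗
sensor=G: ✗
warn_sum = 81
—
[temp_sum: temp < 24 OR zone = 'dock']
sensor=F: ✓ → 62
sensor=K: ✓ → 35
sensor=R: ✓ → 18
sensor=X: ✗
sensor=M: ✓ → 59
sensor=B: ✓ → 83
sensor=U: ✗
sensor=L: ✓ → 81
sensor=Z: ✓ → 61
sensor=C: ✓ → 99
sensor=Q: ✓ → 42
sensor=G: ✓ → 84
temp_sum = 62 + 35 + 18 + 59 + 83 + 81 + 61 + 99 + 42 + 84 = 624
—
[temp_avg: temp <= 11 AND battery <= 60]
sensor=F: ✗
sensor=K: ✗
sensor=R: ✗
sensor=X: ✗
sensor=M: ✗
sensor=B: ✓ → 83
sensor=U: ✗
sensor=L: ✗
sensor=Z: ✓ → 61
sensor=C: ✗
sensor=Q: ✗
sensor=G: ✗
temp_avg = (83 + 61) / 2 = 72

warn_sum=81, temp_sum=624, temp_avg=72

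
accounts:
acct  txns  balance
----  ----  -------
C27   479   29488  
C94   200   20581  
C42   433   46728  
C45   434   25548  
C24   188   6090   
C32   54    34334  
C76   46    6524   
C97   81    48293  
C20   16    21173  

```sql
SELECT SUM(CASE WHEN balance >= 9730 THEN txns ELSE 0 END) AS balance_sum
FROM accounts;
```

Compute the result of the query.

1697

acct=C27: ✓ → 479
acct=C94: ✓ → 200
acct=C42: ✓ → 433
acct=C45: ✓ → 434
acct=C24: ✗
acct=C32: ✓ → 54
acct=C76: ✗
acct=C97: ✓ → 81
acct=C20: ✓ → 16
balance_sum = 479 + 200 + 433 + 434 + 54 + 81 + 16 = 1697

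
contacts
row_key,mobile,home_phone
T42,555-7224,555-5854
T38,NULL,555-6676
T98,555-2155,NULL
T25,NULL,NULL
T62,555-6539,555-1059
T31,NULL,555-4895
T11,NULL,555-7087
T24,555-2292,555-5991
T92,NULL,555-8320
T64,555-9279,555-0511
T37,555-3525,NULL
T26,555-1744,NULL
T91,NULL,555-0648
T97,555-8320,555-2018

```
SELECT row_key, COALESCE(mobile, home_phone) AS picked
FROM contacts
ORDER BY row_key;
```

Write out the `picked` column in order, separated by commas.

555-7087, 555-2292, NULL, 555-1744, 555-4895, 555-3525, 555-6676, 555-7224, 555-6539, 555-9279, 555-0648, 555-8320, 555-8320, 555-2155

row_key=T11: mobile=NULL, home_phone=555-7087 → 555-7087
row_key=T24: mobile=555-2292 → 555-2292
row_key=T25: mobile=NULL, home_phone=NULL (all NULL) → NULL
row_key=T26: mobile=555-1744 → 555-1744
row_key=T31: mobile=NULL, home_phone=555-4895 → 555-4895
row_key=T37: mobile=555-3525 → 555-3525
row_key=T38: mobile=NULL, home_phone=555-6676 → 555-6676
row_key=T42: mobile=555-7224 → 555-7224
row_key=T62: mobile=555-6539 → 555-6539
row_key=T64: mobile=555-9279 → 555-9279
row_key=T91: mobile=NULL, home_phone=555-0648 → 555-0648
row_key=T92: mobile=NULL, home_phone=555-8320 → 555-8320
row_key=T97: mobile=555-8320 → 555-8320
row_key=T98: mobile=555-2155 → 555-2155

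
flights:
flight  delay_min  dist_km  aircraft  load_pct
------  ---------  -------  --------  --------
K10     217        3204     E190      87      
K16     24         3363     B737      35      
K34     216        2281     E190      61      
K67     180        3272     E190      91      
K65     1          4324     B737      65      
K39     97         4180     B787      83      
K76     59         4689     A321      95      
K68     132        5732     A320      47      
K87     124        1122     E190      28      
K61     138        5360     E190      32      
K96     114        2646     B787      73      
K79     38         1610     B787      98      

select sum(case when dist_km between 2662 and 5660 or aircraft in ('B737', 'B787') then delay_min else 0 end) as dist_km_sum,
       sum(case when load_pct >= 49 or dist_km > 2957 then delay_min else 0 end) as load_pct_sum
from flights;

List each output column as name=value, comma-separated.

[dist_km_sum: dist_km between 2662 and 5660 or aircraft in ('B737', 'B787')]
flight=K10: ✓ → 217
flight=K16: ✓ → 24
flight=K34: ✗
flight=K67: ✓ → 180
flight=K65: ✓ → 1
flight=K39: ✓ → 97
flight=K76: ✓ → 59
flight=K68: ✗
flight=K87: ✗
flight=K61: ✓ → 138
flight=K96: ✓ → 114
flight=K79: ✓ → 38
dist_km_sum = 217 + 24 + 180 + 1 + 97 + 59 + 138 + 114 + 38 = 868
—
[load_pct_sum: load_pct >= 49 or dist_km > 2957]
flight=K10: ✓ → 217
flight=K16: ✓ → 24
flight=K34: ✓ → 216
flight=K67: ✓ → 180
flight=K65: ✓ → 1
flight=K39: ✓ → 97
flight=K76: ✓ → 59
flight=K68: ✓ → 132
flight=K87: ✗
flight=K61: ✓ → 138
flight=K96: ✓ → 114
flight=K79: ✓ → 38
load_pct_sum = 217 + 24 + 216 + 180 + 1 + 97 + 59 + 132 + 138 + 114 + 38 = 1216

dist_km_sum=868, load_pct_sum=1216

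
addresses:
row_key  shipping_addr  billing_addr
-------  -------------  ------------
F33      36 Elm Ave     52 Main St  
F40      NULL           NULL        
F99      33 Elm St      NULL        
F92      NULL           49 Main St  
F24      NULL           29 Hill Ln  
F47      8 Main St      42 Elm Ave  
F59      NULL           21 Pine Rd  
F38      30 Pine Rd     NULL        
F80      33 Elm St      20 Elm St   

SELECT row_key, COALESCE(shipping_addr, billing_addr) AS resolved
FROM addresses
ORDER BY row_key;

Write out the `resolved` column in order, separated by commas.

row_key=F24: shipping_addr=NULL, billing_addr=29 Hill Ln → 29 Hill Ln
row_key=F33: shipping_addr=36 Elm Ave → 36 Elm Ave
row_key=F38: shipping_addr=30 Pine Rd → 30 Pine Rd
row_key=F40: shipping_addr=NULL, billing_addr=NULL (all NULL) → NULL
row_key=F47: shipping_addr=8 Main St → 8 Main St
row_key=F59: shipping_addr=NULL, billing_addr=21 Pine Rd → 21 Pine Rd
row_key=F80: shipping_addr=33 Elm St → 33 Elm St
row_key=F92: shipping_addr=NULL, billing_addr=49 Main St → 49 Main St
row_key=F99: shipping_addr=33 Elm St → 33 Elm St

29 Hill Ln, 36 Elm Ave, 30 Pine Rd, NULL, 8 Main St, 21 Pine Rd, 33 Elm St, 49 Main St, 33 Elm St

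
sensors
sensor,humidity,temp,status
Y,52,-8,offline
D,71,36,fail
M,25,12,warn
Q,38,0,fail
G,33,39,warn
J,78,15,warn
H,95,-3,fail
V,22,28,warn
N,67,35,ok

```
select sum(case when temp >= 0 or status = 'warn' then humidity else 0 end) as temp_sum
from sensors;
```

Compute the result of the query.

sensor=Y: ✗
sensor=D: ✓ → 71
sensor=M: ✓ → 25
sensor=Q: ✓ → 38
sensor=G: ✓ → 33
sensor=J: ✓ → 78
sensor=H: ✗
sensor=V: ✓ → 22
sensor=N: ✓ → 67
temp_sum = 71 + 25 + 38 + 33 + 78 + 22 + 67 = 334

334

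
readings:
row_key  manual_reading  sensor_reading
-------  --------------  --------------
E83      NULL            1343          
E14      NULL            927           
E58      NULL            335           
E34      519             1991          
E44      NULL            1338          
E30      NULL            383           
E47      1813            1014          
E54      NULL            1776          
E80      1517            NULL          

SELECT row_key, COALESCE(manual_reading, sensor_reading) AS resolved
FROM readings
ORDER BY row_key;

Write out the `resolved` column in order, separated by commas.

row_key=E14: manual_reading=NULL, sensor_reading=927 → 927
row_key=E30: manual_reading=NULL, sensor_reading=383 → 383
row_key=E34: manual_reading=519 → 519
row_key=E44: manual_reading=NULL, sensor_reading=1338 → 1338
row_key=E47: manual_reading=1813 → 1813
row_key=E54: manual_reading=NULL, sensor_reading=1776 → 1776
row_key=E58: manual_reading=NULL, sensor_reading=335 → 335
row_key=E80: manual_reading=1517 → 1517
row_key=E83: manual_reading=NULL, sensor_reading=1343 → 1343

927, 383, 519, 1338, 1813, 1776, 335, 1517, 1343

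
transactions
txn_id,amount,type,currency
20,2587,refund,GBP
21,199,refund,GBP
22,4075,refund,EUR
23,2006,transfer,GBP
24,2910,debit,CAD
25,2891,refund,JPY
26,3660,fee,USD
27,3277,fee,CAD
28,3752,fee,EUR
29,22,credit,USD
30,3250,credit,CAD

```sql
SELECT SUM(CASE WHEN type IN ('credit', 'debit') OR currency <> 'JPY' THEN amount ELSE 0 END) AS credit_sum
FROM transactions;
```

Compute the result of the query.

txn_id=20: ✓ → 2587
txn_id=21: ✓ → 199
txn_id=22: ✓ → 4075
txn_id=23: ✓ → 2006
txn_id=24: ✓ → 2910
txn_id=25: ✗
txn_id=26: ✓ → 3660
txn_id=27: ✓ → 3277
txn_id=28: ✓ → 3752
txn_id=29: ✓ → 22
txn_id=30: ✓ → 3250
credit_sum = 2587 + 199 + 4075 + 2006 + 2910 + 3660 + 3277 + 3752 + 22 + 3250 = 25738

25738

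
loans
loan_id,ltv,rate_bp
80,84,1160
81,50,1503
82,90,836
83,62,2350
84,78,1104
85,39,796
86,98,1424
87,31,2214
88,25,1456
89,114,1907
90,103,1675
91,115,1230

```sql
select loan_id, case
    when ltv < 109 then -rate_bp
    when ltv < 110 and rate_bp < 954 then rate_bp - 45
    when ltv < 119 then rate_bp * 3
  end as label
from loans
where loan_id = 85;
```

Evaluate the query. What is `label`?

loan_id = 85: ltv=39, rate_bp=796.
ltv < 109 → true → -796

-796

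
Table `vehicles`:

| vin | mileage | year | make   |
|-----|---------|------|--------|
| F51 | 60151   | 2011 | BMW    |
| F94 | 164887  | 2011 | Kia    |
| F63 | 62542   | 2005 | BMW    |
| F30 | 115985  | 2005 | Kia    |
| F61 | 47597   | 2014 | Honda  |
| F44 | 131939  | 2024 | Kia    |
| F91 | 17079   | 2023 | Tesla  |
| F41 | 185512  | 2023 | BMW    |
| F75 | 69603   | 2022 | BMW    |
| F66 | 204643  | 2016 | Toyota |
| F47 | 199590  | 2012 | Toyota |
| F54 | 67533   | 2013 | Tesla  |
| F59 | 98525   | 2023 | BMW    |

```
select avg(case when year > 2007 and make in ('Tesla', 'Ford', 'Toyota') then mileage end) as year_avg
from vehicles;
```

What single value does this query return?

vin=F51: ✗
vin=F94: ✗
vin=F63: ✗
vin=F30: ✗
vin=F61: ✗
vin=F44: ✗
vin=F91: ✓ → 17079
vin=F41: ✗
vin=F75: ✗
vin=F66: ✓ → 204643
vin=F47: ✓ → 199590
vin=F54: ✓ → 67533
vin=F59: ✗
year_avg = (17079 + 204643 + 199590 + 67533) / 4 = 122211.25

122211.25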